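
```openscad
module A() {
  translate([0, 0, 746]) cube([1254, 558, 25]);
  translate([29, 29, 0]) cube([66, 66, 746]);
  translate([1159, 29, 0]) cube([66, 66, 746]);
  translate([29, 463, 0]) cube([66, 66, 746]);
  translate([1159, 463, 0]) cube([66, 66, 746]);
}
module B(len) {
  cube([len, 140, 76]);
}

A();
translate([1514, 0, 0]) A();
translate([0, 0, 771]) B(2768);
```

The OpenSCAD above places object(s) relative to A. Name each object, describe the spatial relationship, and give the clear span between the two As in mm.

A is a table. B is a beam. A beam spans the tops of two tables. The clear span between the two tables is 260 mm.

Second table starts at x = 1514; first ends at x = 1254; clear span = 1514 − 1254 = 260 mm.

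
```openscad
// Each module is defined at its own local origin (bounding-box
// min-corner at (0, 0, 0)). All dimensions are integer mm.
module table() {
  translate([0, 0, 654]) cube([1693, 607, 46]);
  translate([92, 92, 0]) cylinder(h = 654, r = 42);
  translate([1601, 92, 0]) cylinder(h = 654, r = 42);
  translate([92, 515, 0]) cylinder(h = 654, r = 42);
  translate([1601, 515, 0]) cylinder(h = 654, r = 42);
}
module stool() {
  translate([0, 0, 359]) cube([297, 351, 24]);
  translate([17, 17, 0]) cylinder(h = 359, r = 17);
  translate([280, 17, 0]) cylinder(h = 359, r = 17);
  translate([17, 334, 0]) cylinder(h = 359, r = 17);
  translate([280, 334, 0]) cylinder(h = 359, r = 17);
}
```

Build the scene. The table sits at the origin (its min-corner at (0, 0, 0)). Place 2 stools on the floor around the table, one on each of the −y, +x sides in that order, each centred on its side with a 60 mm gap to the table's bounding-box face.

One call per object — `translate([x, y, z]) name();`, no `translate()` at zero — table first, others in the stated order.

table();
translate([698, -411, 0]) stool();
translate([1753, 128, 0]) stool();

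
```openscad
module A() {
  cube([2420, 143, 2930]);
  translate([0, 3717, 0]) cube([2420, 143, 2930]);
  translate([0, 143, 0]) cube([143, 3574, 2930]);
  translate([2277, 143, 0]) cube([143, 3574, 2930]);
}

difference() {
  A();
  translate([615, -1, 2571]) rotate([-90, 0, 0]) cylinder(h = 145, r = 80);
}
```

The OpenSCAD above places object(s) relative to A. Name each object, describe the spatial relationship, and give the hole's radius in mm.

A is a house frame. The house frame has a circular hole through its front wall. The hole's radius is 80 mm.

The subtracted cylinder has r = 80 mm.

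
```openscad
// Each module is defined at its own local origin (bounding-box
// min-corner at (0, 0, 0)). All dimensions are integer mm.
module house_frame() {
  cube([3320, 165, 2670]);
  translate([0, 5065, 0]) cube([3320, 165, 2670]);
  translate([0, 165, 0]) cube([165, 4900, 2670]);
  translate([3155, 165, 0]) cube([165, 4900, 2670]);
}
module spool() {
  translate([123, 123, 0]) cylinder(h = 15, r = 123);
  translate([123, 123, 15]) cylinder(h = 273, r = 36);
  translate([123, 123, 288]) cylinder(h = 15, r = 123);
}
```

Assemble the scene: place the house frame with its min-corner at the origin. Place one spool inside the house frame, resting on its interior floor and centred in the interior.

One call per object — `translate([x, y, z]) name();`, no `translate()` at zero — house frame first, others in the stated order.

house_frame();
translate([1537, 2492, 0]) spool();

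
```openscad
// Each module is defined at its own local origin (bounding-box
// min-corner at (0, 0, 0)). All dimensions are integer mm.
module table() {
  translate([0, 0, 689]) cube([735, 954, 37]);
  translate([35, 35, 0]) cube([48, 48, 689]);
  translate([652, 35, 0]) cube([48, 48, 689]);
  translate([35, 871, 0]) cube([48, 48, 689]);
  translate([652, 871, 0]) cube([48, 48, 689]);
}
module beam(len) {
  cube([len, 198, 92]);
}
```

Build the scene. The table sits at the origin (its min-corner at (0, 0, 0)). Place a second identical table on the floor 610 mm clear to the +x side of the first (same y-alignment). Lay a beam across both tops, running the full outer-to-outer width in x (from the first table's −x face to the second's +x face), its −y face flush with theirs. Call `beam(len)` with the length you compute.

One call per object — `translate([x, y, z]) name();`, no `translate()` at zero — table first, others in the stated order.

table();
translate([1345, 0, 0]) table();
translate([0, 0, 726]) beam(2080);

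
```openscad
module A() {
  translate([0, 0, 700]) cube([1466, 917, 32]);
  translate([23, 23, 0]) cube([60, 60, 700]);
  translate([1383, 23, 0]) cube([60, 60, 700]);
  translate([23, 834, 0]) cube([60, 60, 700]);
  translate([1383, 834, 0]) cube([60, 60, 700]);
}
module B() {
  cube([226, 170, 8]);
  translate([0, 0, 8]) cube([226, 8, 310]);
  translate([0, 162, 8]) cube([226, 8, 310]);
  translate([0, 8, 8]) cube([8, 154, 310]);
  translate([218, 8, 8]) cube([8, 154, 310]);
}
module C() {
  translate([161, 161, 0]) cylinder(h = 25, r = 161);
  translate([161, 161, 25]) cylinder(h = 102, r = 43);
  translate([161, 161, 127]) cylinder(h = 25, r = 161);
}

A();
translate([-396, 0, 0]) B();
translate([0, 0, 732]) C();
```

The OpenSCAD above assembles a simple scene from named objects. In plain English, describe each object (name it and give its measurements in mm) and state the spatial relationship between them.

A is a table with a 1466×917 mm rectangular top, 32 mm thick, top surface at z = 732 mm, supported by four 60×60 mm square legs, each inset 23 mm from the nearest pair of top edges, running from the floor.

B is an open storage box with external size 226×170×318 mm and wall thickness 8 mm (the base is also 8 mm thick). The base covers the whole footprint; the four walls stand on the base, with the y-facing walls full-width and the x-facing walls fitting between their inner faces.

C is a spool: two coaxial disc flanges of radius 161 mm and thickness 25 mm, joined by a core cylinder of radius 43 mm and height 102 mm. The lower flange rests on z = 0 and the three cylinders share a vertical axis.

The open box is on the floor beside the table on its −x side. The spool is on top of the table.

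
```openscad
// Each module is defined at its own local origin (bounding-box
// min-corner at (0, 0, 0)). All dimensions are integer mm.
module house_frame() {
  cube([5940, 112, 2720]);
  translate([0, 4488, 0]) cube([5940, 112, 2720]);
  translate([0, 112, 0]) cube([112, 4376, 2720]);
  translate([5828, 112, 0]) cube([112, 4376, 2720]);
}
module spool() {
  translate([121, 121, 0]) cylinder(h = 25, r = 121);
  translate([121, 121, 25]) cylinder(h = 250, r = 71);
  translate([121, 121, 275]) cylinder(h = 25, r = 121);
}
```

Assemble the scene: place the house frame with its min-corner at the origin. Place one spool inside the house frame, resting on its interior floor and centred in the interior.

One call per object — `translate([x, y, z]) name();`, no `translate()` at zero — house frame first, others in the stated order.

house_frame();
translate([2849, 2179, 0]) spool();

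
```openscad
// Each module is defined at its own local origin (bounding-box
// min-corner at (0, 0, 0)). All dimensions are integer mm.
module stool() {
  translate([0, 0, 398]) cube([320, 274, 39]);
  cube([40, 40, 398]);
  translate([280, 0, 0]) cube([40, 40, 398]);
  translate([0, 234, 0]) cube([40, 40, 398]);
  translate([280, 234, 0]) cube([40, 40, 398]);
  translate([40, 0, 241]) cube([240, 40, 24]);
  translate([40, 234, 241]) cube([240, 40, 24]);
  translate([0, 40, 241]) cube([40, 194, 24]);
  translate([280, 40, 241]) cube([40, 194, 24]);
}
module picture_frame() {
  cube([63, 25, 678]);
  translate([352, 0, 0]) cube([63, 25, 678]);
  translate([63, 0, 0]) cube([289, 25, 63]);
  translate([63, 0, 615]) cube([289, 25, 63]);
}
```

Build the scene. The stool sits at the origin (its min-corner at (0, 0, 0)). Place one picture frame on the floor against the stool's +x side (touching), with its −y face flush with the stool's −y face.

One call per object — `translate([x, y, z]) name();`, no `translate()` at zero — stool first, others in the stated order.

stool();
translate([320, 0, 0]) picture_frame();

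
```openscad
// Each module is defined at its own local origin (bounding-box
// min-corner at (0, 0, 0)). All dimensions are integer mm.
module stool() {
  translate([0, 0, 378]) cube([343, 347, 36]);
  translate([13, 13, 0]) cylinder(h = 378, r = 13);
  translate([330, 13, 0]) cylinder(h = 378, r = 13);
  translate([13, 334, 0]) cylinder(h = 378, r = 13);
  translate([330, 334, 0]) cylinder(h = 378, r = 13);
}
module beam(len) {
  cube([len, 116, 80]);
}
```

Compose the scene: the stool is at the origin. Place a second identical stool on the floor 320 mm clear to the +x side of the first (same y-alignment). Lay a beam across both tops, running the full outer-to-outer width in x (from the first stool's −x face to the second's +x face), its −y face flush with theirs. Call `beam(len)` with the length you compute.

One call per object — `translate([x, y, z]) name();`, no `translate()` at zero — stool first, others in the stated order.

stool();
translate([663, 0, 0]) stool();
translate([0, 0, 414]) beam(1006);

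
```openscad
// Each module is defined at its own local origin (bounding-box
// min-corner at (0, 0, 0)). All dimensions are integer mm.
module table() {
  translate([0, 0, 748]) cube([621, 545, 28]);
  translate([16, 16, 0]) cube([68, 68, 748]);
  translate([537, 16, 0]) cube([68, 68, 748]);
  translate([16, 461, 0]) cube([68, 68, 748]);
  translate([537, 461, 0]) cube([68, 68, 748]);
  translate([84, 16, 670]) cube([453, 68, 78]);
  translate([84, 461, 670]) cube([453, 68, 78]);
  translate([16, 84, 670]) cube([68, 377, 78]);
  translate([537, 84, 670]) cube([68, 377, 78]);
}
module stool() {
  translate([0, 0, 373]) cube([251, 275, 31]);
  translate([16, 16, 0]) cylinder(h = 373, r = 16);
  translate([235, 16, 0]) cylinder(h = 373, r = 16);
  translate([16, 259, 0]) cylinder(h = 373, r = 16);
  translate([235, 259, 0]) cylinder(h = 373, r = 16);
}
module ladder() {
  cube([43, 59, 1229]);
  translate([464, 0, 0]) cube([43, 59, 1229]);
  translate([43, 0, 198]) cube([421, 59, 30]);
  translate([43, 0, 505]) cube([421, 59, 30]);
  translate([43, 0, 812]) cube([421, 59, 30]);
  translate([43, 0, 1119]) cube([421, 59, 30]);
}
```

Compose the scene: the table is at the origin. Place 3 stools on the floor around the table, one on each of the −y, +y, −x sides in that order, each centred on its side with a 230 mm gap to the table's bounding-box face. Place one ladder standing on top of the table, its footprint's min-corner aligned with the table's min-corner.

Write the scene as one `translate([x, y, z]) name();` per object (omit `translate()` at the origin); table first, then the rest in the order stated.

table();
translate([185, -505, 0]) stool();
translate([185, 775, 0]) stool();
translate([-481, 135, 0]) stool();
translate([0, 0, 776]) ladder();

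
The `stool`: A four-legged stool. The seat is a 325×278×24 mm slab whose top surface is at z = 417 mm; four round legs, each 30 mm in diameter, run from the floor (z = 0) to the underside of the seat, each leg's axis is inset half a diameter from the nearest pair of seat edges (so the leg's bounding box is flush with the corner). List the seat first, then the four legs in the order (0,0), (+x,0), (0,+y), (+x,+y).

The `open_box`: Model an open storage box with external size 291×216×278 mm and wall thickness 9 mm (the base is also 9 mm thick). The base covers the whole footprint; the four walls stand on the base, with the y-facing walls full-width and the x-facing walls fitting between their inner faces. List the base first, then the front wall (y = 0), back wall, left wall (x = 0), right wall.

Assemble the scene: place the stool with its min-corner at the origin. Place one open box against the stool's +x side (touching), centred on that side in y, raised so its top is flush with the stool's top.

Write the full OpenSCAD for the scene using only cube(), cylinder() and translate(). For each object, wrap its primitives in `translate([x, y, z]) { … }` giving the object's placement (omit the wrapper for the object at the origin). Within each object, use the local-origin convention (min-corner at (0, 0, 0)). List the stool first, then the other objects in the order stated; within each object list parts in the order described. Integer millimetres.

translate([0, 0, 393]) cube([325, 278, 24]);
translate([15, 15, 0]) cylinder(h = 393, r = 15);
translate([310, 15, 0]) cylinder(h = 393, r = 15);
translate([15, 263, 0]) cylinder(h = 393, r = 15);
translate([310, 263, 0]) cylinder(h = 393, r = 15);
translate([325, 31, 139]) {
  cube([291, 216, 9]);
  translate([0, 0, 9]) cube([291, 9, 269]);
  translate([0, 207, 9]) cube([291, 9, 269]);
  translate([0, 9, 9]) cube([9, 198, 269]);
  translate([282, 9, 9]) cube([9, 198, 269]);
}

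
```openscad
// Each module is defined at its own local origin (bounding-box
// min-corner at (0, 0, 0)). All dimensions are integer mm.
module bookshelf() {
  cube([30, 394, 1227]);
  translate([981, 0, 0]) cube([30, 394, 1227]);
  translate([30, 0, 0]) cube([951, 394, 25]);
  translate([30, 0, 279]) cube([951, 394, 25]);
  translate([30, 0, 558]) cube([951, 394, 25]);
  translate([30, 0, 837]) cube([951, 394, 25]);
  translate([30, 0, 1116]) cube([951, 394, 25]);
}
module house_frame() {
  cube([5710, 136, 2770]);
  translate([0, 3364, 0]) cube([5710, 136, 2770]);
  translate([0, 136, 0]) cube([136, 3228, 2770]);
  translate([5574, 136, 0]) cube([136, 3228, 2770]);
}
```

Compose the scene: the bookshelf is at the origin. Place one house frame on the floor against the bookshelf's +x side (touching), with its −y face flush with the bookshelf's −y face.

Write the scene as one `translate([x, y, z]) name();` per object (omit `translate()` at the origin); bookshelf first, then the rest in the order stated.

bookshelf();
translate([1011, 0, 0]) house_frame();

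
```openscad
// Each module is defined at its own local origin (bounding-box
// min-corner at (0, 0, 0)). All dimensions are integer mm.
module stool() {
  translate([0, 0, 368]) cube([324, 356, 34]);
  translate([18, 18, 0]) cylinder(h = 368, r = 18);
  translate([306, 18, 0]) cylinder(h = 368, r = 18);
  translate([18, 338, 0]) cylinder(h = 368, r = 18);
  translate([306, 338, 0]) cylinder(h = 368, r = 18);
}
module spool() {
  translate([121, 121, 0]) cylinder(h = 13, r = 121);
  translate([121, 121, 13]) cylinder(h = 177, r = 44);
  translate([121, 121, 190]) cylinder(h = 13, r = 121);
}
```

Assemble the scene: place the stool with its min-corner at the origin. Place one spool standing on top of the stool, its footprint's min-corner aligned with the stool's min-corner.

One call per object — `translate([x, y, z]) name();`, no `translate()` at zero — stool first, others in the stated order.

stool();
translate([0, 0, 402]) spool();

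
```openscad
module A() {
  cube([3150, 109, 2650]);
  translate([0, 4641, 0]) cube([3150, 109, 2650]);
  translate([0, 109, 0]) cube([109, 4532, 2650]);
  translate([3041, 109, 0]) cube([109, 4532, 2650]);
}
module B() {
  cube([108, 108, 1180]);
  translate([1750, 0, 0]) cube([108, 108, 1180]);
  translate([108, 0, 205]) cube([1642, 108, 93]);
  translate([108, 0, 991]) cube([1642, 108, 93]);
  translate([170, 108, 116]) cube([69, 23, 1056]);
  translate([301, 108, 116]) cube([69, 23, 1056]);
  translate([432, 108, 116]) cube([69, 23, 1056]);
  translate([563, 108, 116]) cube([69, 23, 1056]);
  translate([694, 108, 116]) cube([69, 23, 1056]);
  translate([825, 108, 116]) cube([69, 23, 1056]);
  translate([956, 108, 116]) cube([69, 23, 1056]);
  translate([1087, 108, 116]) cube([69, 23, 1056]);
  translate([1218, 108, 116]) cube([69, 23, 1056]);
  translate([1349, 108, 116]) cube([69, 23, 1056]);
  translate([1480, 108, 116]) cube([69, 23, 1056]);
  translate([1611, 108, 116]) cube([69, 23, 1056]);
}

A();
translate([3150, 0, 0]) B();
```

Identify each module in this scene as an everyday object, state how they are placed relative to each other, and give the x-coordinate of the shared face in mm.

A is a house frame. B is a fence section. The fence section is against the house frame's +x side, with their −y faces flush. The x-coordinate of the shared face is 3150 mm.

The house frame's +x face and the fence section's −x face are both at x = 3150 mm.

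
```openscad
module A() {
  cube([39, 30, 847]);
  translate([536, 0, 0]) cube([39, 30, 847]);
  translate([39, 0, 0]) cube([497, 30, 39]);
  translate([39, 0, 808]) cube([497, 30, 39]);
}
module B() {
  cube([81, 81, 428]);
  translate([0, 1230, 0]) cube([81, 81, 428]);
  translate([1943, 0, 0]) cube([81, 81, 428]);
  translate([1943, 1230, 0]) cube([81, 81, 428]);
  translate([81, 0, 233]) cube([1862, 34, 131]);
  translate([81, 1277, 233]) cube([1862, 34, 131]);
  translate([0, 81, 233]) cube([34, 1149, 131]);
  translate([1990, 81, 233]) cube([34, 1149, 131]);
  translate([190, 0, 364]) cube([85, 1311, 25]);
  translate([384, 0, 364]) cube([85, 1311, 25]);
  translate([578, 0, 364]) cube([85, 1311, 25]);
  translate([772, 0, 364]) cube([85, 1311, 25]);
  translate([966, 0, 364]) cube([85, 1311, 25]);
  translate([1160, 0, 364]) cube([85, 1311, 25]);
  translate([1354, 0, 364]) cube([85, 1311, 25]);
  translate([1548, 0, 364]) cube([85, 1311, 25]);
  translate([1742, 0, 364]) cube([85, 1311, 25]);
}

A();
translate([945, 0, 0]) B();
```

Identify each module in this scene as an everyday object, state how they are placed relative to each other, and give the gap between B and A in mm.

The bed frame's nearest face is 370 mm from the picture frame's +x face.

A is a picture frame. B is a bed frame. The bed frame is on the floor beside the picture frame on its +x side. The gap between the bed frame and the picture frame is 370 mm.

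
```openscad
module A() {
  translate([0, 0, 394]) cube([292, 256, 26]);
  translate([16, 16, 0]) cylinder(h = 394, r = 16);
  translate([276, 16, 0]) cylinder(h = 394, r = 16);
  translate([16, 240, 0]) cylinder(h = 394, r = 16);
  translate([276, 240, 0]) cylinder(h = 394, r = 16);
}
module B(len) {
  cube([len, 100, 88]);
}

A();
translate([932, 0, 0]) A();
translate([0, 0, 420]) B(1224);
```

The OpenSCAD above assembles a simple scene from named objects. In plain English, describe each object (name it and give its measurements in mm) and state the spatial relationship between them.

A is a four-legged stool. The seat is 292×256 mm, 26 mm thick, top at z = 420 mm. It stands on four round legs, each 32 mm in diameter, from z = 0 to the seat underside, each leg's axis is inset half a diameter from the nearest pair of seat edges (so the leg's bounding box is flush with the corner).

B is a rectangular beam 1224 mm long (x), 100 mm deep (y), 88 mm thick (z).

The beam spans the tops of two stools placed 640 mm apart, resting at z = 420 mm.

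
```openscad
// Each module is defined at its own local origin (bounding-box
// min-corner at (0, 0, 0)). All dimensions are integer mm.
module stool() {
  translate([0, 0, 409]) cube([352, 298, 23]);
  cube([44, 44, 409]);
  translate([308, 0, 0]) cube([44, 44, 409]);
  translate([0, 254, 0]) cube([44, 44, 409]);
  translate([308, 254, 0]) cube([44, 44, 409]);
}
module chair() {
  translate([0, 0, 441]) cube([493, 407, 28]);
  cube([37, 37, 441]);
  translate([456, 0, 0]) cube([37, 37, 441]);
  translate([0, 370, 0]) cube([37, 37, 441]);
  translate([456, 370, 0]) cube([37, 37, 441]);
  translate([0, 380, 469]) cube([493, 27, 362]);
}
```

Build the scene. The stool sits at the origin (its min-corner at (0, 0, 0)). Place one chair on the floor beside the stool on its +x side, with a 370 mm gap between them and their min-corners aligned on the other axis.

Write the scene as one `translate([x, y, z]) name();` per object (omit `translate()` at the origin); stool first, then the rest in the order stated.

stool();
translate([722, 0, 0]) chair();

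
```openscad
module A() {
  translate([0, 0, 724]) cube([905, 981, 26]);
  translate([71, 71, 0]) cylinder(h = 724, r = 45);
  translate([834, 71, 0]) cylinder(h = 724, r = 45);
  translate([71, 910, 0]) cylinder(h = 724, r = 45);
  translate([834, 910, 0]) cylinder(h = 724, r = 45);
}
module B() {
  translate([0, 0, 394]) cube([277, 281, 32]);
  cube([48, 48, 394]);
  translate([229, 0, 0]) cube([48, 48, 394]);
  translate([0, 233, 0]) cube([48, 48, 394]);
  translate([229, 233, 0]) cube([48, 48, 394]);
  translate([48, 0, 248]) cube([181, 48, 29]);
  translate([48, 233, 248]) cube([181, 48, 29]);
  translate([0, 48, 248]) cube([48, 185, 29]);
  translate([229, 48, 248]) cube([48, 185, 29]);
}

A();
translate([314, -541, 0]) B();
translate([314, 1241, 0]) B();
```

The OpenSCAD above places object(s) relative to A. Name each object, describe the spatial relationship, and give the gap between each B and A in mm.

A is a table. B is a stool. Two stools sit around the table at the −y, +y sides. The gap between each stool and the table is 260 mm.

Each stool's nearest face is 260 mm from the table's bounding box.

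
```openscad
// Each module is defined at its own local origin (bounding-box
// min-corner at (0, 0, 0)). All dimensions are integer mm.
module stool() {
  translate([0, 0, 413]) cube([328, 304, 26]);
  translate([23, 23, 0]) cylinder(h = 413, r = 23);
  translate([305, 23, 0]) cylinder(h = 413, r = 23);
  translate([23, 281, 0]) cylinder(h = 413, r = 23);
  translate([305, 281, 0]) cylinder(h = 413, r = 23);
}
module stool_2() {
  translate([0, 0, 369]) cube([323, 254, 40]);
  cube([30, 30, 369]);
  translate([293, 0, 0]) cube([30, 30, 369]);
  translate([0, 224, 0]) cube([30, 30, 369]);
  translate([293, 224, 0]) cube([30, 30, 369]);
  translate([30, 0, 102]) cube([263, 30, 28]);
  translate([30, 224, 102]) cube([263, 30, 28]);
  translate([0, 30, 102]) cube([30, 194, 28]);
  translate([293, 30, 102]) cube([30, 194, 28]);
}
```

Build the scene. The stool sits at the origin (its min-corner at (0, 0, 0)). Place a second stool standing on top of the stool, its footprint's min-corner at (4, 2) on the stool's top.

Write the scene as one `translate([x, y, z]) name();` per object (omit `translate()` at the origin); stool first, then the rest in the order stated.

stool();
translate([4, 2, 439]) stool_2();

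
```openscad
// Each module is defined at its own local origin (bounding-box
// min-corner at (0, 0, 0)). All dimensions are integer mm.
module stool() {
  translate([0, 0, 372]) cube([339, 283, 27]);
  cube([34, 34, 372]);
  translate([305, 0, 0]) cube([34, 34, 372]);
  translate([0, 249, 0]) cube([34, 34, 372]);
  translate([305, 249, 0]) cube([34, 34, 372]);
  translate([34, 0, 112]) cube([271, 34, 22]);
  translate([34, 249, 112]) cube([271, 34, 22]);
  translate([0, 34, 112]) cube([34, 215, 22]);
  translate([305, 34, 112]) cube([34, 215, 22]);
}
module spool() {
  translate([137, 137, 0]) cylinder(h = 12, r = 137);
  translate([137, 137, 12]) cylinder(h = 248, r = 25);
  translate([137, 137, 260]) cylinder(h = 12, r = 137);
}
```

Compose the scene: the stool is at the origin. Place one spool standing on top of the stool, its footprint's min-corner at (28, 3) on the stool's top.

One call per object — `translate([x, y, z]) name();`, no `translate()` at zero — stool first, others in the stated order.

stool();
translate([28, 3, 399]) spool();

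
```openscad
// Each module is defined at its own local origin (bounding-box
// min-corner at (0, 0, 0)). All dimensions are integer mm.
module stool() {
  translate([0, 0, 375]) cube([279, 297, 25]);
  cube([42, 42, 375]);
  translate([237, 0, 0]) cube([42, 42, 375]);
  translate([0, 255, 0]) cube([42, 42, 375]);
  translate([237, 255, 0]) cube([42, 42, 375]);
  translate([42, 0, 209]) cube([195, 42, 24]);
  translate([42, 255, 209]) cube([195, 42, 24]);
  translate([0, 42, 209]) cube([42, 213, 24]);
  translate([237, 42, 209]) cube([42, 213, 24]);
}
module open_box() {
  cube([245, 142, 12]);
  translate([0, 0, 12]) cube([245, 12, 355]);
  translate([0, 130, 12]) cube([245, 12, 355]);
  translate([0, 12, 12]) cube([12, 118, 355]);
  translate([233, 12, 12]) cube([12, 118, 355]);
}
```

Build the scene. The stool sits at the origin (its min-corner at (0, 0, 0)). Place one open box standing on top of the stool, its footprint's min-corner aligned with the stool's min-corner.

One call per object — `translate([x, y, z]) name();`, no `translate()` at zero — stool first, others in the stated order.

stool();
translate([0, 0, 400]) open_box();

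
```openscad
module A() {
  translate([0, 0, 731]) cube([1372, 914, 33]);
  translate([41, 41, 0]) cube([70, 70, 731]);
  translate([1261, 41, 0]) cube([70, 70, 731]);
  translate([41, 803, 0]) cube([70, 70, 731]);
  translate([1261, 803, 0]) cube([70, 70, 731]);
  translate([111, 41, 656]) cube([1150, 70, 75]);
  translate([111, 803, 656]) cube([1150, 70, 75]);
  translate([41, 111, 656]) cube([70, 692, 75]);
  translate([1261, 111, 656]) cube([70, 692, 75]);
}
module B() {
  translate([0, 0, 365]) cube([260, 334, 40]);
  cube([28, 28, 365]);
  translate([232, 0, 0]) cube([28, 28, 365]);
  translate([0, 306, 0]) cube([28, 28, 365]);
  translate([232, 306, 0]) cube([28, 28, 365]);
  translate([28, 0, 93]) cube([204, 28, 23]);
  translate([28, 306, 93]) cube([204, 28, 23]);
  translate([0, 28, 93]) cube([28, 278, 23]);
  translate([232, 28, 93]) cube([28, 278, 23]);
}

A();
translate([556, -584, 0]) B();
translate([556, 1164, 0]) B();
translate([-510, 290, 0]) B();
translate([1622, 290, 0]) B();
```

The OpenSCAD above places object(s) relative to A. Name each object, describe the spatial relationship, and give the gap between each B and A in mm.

Each stool's nearest face is 250 mm from the table's bounding box.

A is a table. B is a stool. Four stools sit around the table at the −y, +y, −x, +x sides. The gap between each stool and the table is 250 mm.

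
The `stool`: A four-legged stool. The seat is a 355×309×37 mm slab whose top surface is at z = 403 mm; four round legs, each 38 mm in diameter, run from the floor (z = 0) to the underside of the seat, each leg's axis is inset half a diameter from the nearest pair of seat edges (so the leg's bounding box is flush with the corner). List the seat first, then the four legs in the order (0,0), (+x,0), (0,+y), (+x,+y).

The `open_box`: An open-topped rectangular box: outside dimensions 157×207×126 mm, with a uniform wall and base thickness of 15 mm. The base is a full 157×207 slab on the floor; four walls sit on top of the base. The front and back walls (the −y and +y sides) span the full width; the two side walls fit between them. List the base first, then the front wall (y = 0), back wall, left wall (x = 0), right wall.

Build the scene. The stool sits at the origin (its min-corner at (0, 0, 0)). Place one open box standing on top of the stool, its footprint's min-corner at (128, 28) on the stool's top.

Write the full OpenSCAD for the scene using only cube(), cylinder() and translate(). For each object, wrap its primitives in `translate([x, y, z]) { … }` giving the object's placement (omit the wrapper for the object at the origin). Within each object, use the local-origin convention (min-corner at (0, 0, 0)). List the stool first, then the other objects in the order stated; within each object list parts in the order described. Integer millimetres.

translate([0, 0, 366]) cube([355, 309, 37]);
translate([19, 19, 0]) cylinder(h = 366, r = 19);
translate([336, 19, 0]) cylinder(h = 366, r = 19);
translate([19, 290, 0]) cylinder(h = 366, r = 19);
translate([336, 290, 0]) cylinder(h = 366, r = 19);
translate([128, 28, 403]) {
  cube([157, 207, 15]);
  translate([0, 0, 15]) cube([157, 15, 111]);
  translate([0, 192, 15]) cube([157, 15, 111]);
  translate([0, 15, 15]) cube([15, 177, 111]);
  translate([142, 15, 15]) cube([15, 177, 111]);
}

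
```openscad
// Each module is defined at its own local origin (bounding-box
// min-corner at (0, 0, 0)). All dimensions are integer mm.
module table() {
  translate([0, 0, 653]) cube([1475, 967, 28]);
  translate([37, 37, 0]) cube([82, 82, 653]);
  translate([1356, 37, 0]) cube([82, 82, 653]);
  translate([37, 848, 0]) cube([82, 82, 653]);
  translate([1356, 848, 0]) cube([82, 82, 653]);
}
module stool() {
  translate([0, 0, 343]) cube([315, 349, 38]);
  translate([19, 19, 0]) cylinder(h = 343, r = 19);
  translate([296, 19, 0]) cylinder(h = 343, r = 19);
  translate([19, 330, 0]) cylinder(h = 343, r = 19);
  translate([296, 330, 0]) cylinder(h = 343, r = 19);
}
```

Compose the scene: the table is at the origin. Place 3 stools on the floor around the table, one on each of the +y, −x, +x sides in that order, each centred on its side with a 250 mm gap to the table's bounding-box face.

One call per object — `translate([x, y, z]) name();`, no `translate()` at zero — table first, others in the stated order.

table();
translate([580, 1217, 0]) stool();
translate([-565, 309, 0]) stool();
translate([1725, 309, 0]) stool();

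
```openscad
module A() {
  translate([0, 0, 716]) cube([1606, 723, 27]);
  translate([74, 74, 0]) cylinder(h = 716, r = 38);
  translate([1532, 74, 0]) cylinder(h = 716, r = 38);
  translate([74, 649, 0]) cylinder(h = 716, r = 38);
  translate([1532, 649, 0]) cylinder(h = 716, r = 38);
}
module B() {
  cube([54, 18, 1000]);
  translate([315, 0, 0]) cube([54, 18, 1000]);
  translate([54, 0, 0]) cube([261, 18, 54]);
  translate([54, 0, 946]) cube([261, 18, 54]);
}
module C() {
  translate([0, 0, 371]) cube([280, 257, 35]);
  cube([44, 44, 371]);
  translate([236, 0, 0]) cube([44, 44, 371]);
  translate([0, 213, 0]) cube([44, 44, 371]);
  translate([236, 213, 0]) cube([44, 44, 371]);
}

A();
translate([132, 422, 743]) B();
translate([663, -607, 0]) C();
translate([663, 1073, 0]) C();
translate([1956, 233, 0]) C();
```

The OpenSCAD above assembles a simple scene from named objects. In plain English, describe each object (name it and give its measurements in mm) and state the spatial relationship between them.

A is a table: top 1606 mm (x) × 723 mm (y), 27 mm thick, upper face at z = 743 mm, on four round legs of 76 mm diameter, each leg's bounding box inset 36 mm from the nearest pair of top edges, running from z = 0 to the bottom of the top.

B is a picture frame with a 261×892 mm rectangular opening (x by z) and a uniform 54 mm border on every side. Frame depth is 18 mm along y. It is built from two vertical stiles running the full outside height and two horizontal rails spanning the gap between the stiles.

C is a four-legged stool. The seat is a 280×257×35 mm slab whose top surface is at z = 406 mm; four square legs, each 44×44 mm in cross-section, run from the floor (z = 0) to the underside of the seat, each flush with a corner of the seat.

The picture frame is on top of the table. Three stools sit around the table at the −y, +y, +x sides.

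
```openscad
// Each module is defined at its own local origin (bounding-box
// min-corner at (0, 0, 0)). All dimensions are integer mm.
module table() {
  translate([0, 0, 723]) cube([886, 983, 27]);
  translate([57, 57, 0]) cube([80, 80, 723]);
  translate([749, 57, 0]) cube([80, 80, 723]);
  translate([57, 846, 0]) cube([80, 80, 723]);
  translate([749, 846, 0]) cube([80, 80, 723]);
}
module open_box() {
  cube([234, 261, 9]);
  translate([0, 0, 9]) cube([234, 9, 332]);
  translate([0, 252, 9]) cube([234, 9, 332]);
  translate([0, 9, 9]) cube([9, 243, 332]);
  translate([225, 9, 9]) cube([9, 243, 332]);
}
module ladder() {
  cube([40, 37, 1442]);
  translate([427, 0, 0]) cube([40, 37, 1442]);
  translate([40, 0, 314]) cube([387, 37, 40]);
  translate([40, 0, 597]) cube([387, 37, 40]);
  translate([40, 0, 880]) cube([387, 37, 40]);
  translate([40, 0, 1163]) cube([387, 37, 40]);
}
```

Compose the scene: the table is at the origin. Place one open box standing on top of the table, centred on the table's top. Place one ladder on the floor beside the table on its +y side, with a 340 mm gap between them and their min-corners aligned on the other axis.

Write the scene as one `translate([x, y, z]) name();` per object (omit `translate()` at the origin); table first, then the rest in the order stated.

table();
translate([326, 361, 750]) open_box();
translate([0, 1323, 0]) ladder();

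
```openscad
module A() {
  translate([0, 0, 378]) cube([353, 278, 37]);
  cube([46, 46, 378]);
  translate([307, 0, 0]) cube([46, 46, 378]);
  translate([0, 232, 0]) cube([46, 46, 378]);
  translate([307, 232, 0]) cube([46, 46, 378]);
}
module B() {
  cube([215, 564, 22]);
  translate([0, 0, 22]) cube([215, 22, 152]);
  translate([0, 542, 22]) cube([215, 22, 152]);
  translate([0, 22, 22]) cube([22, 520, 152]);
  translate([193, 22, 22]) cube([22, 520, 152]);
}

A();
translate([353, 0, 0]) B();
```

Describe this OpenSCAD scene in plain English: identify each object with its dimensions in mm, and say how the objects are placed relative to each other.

A is a four-legged stool. The seat is a 353×278×37 mm slab whose top surface is at z = 415 mm; four square legs, each 46×46 mm in cross-section, run from the floor (z = 0) to the underside of the seat, each flush with a corner of the seat.

B is an open-topped rectangular box: outside dimensions 215×564×174 mm, with a uniform wall and base thickness of 22 mm. The base is a full 215×564 slab on the floor; four walls sit on top of the base. The front and back walls (the −y and +y sides) span the full width; the two side walls fit between them.

The open box is against the stool's +x side, with their −y faces flush.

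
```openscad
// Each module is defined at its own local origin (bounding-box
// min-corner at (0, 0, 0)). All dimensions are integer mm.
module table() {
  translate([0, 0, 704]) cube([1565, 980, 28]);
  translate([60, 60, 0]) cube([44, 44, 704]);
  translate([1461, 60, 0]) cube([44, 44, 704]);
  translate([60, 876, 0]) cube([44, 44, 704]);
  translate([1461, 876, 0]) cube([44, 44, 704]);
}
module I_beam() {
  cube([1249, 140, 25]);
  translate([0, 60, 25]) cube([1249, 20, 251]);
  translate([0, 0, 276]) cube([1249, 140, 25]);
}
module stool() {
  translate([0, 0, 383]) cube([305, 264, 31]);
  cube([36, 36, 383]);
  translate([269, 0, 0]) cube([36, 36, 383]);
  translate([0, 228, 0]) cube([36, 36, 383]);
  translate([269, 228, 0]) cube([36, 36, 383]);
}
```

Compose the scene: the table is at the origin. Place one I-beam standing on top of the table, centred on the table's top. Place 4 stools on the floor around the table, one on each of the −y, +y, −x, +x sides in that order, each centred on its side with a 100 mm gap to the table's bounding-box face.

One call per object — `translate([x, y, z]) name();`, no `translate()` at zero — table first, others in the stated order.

table();
translate([158, 420, 732]) I_beam();
translate([630, -364, 0]) stool();
translate([630, 1080, 0]) stool();
translate([-405, 358, 0]) stool();
translate([1665, 358, 0]) stool();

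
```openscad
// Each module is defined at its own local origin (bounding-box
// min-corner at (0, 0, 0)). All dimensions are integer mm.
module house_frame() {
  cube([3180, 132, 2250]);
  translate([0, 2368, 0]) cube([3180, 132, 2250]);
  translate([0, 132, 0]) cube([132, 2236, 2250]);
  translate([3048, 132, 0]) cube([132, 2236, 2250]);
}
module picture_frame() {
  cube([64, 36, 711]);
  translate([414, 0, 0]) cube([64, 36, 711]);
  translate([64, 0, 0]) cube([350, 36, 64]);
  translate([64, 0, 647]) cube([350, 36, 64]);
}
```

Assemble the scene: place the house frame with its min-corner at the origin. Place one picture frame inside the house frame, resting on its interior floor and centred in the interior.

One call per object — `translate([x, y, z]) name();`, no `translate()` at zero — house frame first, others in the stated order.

house_frame();
translate([1351, 1232, 0]) picture_frame();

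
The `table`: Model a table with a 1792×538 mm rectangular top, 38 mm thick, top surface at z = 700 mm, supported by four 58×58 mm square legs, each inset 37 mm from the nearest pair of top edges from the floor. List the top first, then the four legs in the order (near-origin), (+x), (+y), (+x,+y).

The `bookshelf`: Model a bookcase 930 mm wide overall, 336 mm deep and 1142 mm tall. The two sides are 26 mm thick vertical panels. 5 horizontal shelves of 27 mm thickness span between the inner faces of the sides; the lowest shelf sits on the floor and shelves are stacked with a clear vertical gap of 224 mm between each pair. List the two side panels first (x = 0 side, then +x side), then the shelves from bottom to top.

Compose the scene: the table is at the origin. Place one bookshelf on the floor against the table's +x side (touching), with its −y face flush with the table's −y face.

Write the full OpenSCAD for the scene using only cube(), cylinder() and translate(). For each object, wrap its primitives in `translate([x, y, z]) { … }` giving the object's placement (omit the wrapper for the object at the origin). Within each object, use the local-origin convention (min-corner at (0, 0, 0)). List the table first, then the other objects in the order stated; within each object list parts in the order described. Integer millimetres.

translate([0, 0, 662]) cube([1792, 538, 38]);
translate([37, 37, 0]) cube([58, 58, 662]);
translate([1697, 37, 0]) cube([58, 58, 662]);
translate([37, 443, 0]) cube([58, 58, 662]);
translate([1697, 443, 0]) cube([58, 58, 662]);
translate([1792, 0, 0]) {
  cube([26, 336, 1142]);
  translate([904, 0, 0]) cube([26, 336, 1142]);
  translate([26, 0, 0]) cube([878, 336, 27]);
  translate([26, 0, 251]) cube([878, 336, 27]);
  translate([26, 0, 502]) cube([878, 336, 27]);
  translate([26, 0, 753]) cube([878, 336, 27]);
  translate([26, 0, 1004]) cube([878, 336, 27]);
}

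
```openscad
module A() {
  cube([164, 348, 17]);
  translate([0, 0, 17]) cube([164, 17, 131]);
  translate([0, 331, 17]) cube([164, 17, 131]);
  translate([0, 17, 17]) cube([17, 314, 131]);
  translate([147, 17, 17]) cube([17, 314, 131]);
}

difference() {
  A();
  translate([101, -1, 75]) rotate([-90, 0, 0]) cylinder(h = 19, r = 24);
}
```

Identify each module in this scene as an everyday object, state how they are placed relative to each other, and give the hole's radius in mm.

A is an open box. The open box has a circular hole through its front wall. The hole's radius is 24 mm.

The subtracted cylinder has r = 24 mm.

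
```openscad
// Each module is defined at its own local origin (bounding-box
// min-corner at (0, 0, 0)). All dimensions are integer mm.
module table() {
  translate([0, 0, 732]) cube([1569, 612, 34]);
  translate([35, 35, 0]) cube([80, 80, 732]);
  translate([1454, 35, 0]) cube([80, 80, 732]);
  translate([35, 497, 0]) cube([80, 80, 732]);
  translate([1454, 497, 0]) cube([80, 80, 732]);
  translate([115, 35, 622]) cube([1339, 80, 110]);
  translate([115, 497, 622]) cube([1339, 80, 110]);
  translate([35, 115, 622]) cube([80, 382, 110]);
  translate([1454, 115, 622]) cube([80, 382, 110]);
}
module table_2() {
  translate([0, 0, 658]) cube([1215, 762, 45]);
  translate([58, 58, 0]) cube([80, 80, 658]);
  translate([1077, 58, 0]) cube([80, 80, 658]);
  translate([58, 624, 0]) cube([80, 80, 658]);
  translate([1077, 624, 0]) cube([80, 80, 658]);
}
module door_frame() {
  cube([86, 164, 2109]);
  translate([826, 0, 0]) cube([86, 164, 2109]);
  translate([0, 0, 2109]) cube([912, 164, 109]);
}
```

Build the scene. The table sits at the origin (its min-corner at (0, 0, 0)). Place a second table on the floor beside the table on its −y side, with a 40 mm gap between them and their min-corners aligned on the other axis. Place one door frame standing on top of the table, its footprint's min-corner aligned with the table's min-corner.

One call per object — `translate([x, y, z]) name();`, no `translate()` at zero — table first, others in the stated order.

table();
translate([0, -802, 0]) table_2();
translate([0, 0, 766]) door_frame();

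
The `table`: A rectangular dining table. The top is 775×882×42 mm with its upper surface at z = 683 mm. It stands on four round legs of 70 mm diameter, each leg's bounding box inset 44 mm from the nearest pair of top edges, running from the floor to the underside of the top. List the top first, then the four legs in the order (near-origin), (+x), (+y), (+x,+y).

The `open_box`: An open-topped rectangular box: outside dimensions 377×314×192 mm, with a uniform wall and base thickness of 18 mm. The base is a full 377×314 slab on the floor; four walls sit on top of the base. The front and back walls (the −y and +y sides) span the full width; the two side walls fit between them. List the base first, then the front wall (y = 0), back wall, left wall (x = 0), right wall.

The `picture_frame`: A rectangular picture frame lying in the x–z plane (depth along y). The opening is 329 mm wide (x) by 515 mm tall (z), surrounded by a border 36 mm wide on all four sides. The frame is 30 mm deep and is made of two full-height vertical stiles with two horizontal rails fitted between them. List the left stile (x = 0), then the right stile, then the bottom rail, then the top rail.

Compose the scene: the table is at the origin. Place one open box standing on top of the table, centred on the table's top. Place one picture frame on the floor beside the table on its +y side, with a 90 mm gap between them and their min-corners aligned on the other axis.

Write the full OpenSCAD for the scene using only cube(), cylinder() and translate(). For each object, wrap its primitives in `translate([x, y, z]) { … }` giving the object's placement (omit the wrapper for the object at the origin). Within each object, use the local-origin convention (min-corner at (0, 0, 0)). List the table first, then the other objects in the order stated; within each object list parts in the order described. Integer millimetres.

translate([0, 0, 641]) cube([775, 882, 42]);
translate([79, 79, 0]) cylinder(h = 641, r = 35);
translate([696, 79, 0]) cylinder(h = 641, r = 35);
translate([79, 803, 0]) cylinder(h = 641, r = 35);
translate([696, 803, 0]) cylinder(h = 641, r = 35);
translate([199, 284, 683]) {
  cube([377, 314, 18]);
  translate([0, 0, 18]) cube([377, 18, 174]);
  translate([0, 296, 18]) cube([377, 18, 174]);
  translate([0, 18, 18]) cube([18, 278, 174]);
  translate([359, 18, 18]) cube([18, 278, 174]);
}
translate([0, 972, 0]) {
  cube([36, 30, 587]);
  translate([365, 0, 0]) cube([36, 30, 587]);
  translate([36, 0, 0]) cube([329, 30, 36]);
  translate([36, 0, 551]) cube([329, 30, 36]);
}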